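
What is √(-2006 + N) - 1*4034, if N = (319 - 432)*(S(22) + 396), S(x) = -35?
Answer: -4034 + I*√42799 ≈ -4034.0 + 206.88*I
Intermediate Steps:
N = -40793 (N = (319 - 432)*(-35 + 396) = -113*361 = -40793)
√(-2006 + N) - 1*4034 = √(-2006 - 40793) - 1*4034 = √(-42799) - 4034 = I*√42799 - 4034 = -4034 + I*√42799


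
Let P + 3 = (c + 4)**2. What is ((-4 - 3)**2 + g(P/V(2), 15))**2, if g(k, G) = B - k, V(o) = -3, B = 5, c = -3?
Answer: 25600/9 ≈ 2844.4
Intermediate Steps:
P = -2 (P = -3 + (-3 + 4)**2 = -3 + 1**2 = -3 + 1 = -2)
g(k, G) = 5 - k
((-4 - 3)**2 + g(P/V(2), 15))**2 = ((-4 - 3)**2 + (5 - (-2)/(-3)))**2 = ((-7)**2 + (5 - (-2)*(-1)/3))**2 = (49 + (5 - 1*2/3))**2 = (49 + (5 - 2/3))**2 = (49 + 13/3)**2 = (160/3)**2 = 25600/9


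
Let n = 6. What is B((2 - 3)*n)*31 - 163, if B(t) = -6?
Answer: -349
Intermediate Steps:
B((2 - 3)*n)*31 - 163 = -6*31 - 163 = -186 - 163 = -349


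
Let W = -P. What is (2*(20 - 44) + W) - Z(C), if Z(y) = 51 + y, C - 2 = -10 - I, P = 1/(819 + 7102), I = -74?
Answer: -1306966/7921 ≈ -165.00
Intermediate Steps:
P = 1/7921 ≈ 0.00012625
C = 66 (C = 2 + (-10 - 1*(-74)) = 2 + (-10 + 74) = 2 + 64 = 66)
W = -1/7921 (W = -1*1/7921 = -1/7921 ≈ -0.00012625)
(2*(20 - 44) + W) - Z(C) = (2*(20 - 44) - 1/7921) - (51 + 66) = (2*(-24) - 1/7921) - 1*117 = (-48 - 1/7921) - 117 = -380209/7921 - 117 = -1306966/7921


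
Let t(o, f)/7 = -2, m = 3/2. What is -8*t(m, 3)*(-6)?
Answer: -672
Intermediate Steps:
m = 3/2 (m = 3*(½) = 3/2 ≈ 1.5000)
t(o, f) = -14 (t(o, f) = 7*(-2) = -14)
-8*t(m, 3)*(-6) = -8*(-14)*(-6) = 112*(-6) = -672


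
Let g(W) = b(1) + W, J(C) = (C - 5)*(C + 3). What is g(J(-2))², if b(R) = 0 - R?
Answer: 64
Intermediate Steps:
J(C) = (-5 + C)*(3 + C)
b(R) = -R
g(W) = -1 + W (g(W) = -1*1 + W = -1 + W)
g(J(-2))² = (-1 + (-15 + (-2)² - 2*(-2)))² = (-1 + (-15 + 4 + 4))² = (-1 - 7)² = (-8)² = 64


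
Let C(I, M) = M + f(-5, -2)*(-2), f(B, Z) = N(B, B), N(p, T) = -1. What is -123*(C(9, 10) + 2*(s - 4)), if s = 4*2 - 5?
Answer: -1230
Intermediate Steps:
f(B, Z) = -1
s = 3 (s = 8 - 5 = 3)
C(I, M) = 2 + M (C(I, M) = M - 1*(-2) = M + 2 = 2 + M)
-123*(C(9, 10) + 2*(s - 4)) = -123*((2 + 10) + 2*(3 - 4)) = -123*(12 + 2*(-1)) = -123*(12 - 2) = -123*10 = -1230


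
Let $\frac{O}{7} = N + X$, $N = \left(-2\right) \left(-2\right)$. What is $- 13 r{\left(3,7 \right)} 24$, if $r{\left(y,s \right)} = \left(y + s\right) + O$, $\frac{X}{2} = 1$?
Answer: $-16224$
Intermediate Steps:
$X = 2$ ($X = 2 \cdot 1 = 2$)
$N = 4$
$O = 42$ ($O = 7 \left(4 + 2\right) = 7 \cdot 6 = 42$)
$r{\left(y,s \right)} = 42 + s + y$ ($r{\left(y,s \right)} = \left(y + s\right) + 42 = \left(s + y\right) + 42 = 42 + s + y$)
$- 13 r{\left(3,7 \right)} 24 = - 13 \left(42 + 7 + 3\right) 24 = \left(-13\right) 52 \cdot 24 = \left(-676\right) 24 = -16224$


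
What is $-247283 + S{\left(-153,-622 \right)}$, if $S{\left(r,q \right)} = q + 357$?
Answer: $-247548$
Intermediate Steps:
$S{\left(r,q \right)} = 357 + q$
$-247283 + S{\left(-153,-622 \right)} = -247283 + \left(357 - 622\right) = -247283 - 265 = -247548$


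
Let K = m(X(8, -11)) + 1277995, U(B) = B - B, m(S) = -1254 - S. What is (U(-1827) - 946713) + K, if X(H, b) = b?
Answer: 330039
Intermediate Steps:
U(B) = 0
K = 1276752 (K = (-1254 - 1*(-11)) + 1277995 = (-1254 + 11) + 1277995 = -1243 + 1277995 = 1276752)
(U(-1827) - 946713) + K = (0 - 946713) + 1276752 = -946713 + 1276752 = 330039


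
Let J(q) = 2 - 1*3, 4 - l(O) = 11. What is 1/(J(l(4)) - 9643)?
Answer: -1/9644 ≈ -0.00010369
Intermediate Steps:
l(O) = -7 (l(O) = 4 - 1*11 = 4 - 11 = -7)
J(q) = -1 (J(q) = 2 - 3 = -1)
1/(J(l(4)) - 9643) = 1/(-1 - 9643) = 1/(-9644) = -1/9644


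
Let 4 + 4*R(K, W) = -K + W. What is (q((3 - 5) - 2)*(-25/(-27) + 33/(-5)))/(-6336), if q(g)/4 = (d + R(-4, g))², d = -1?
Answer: 383/26730 ≈ 0.014328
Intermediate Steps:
R(K, W) = -1 - K/4 + W/4 (R(K, W) = -1 + (-K + W)/4 = -1 + (W - K)/4 = -1 + (-K/4 + W/4) = -1 - K/4 + W/4)
q(g) = 4*(-1 + g/4)² (q(g) = 4*(-1 + (-1 - ¼*(-4) + g/4))² = 4*(-1 + (-1 + 1 + g/4))² = 4*(-1 + g/4)²)
(q((3 - 5) - 2)*(-25/(-27) + 33/(-5)))/(-6336) = (((-4 + ((3 - 5) - 2))²/4)*(-25/(-27) + 33/(-5)))/(-6336) = (((-4 + (-2 - 2))²/4)*(-25*(-1/27) + 33*(-⅕)))*(-1/6336) = (((-4 - 4)²/4)*(25/27 - 33/5))*(-1/6336) = (((¼)*(-8)²)*(-766/135))*(-1/6336) = (((¼)*64)*(-766/135))*(-1/6336) = (16*(-766/135))*(-1/6336) = -12256/135*(-1/6336) = 383/26730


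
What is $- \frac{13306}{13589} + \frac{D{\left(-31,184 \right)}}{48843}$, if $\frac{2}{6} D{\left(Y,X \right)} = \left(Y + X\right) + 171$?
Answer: $- \frac{2620150}{2731389} \approx -0.95927$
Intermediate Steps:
$D{\left(Y,X \right)} = 513 + 3 X + 3 Y$ ($D{\left(Y,X \right)} = 3 \left(\left(Y + X\right) + 171\right) = 3 \left(\left(X + Y\right) + 171\right) = 3 \left(171 + X + Y\right) = 513 + 3 X + 3 Y$)
$- \frac{13306}{13589} + \frac{D{\left(-31,184 \right)}}{48843} = - \frac{13306}{13589} + \frac{513 + 3 \cdot 184 + 3 \left(-31\right)}{48843} = \left(-13306\right) \frac{1}{13589} + \left(513 + 552 - 93\right) \frac{1}{48843} = - \frac{13306}{13589} + 972 \cdot \frac{1}{48843} = - \frac{13306}{13589} + \frac{4}{201} = - \frac{2620150}{2731389}$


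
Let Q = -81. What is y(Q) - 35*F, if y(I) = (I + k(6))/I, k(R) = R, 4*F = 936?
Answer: -221105/27 ≈ -8189.1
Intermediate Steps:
F = 234 (F = (¼)*936 = 234)
y(I) = (6 + I)/I (y(I) = (I + 6)/I = (6 + I)/I)
y(Q) - 35*F = (6 - 81)/(-81) - 35*234 = -1/81*(-75) - 1*8190 = 25/27 - 8190 = -221105/27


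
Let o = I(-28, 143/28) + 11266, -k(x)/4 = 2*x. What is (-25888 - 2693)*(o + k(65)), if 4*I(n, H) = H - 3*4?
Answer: -4913314797/16 ≈ -3.0708e+8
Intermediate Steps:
k(x) = -8*x
I(n, H) = -3 + H/4 (I(n, H) = (H - 3*4)/4 = (H - 12)/4 = (-12 + H)/4 = -3 + H/4)
o = 1261599/112 (o = (-3 + (143/28)/4) + 11266 = (-3 + (143*(1/28))/4) + 11266 = (-3 + (¼)*(143/28)) + 11266 = (-3 + 143/112) + 11266 = -193/112 + 11266 = 1261599/112 ≈ 11264.)
(-25888 - 2693)*(o + k(65)) = (-25888 - 2693)*(1261599/112 - 8*65) = -28581*(1261599/112 - 520) = -28581*1203359/112 = -4913314797/16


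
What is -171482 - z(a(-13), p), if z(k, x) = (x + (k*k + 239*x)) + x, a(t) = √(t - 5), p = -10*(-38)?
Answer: -263044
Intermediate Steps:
p = 380
a(t) = √(-5 + t)
z(k, x) = k² + 241*x (z(k, x) = (x + (k² + 239*x)) + x = (k² + 240*x) + x = k² + 241*x)
-171482 - z(a(-13), p) = -171482 - ((√(-5 - 13))² + 241*380) = -171482 - ((√(-18))² + 91580) = -171482 - ((3*I*√2)² + 91580) = -171482 - (-18 + 91580) = -171482 - 1*91562 = -171482 - 91562 = -263044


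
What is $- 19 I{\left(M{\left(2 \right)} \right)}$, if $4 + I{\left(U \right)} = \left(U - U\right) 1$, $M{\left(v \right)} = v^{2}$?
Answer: $76$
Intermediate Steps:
$I{\left(U \right)} = -4$ ($I{\left(U \right)} = -4 + \left(U - U\right) 1 = -4 + 0 \cdot 1 = -4 + 0 = -4$)
$- 19 I{\left(M{\left(2 \right)} \right)} = \left(-19\right) \left(-4\right) = 76$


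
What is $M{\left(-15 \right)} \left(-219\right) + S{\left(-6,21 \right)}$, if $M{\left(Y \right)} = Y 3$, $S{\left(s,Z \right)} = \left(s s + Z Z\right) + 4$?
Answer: $10336$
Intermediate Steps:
$S{\left(s,Z \right)} = 4 + Z^{2} + s^{2}$ ($S{\left(s,Z \right)} = \left(s^{2} + Z^{2}\right) + 4 = \left(Z^{2} + s^{2}\right) + 4 = 4 + Z^{2} + s^{2}$)
$M{\left(Y \right)} = 3 Y$
$M{\left(-15 \right)} \left(-219\right) + S{\left(-6,21 \right)} = 3 \left(-15\right) \left(-219\right) + \left(4 + 21^{2} + \left(-6\right)^{2}\right) = \left(-45\right) \left(-219\right) + \left(4 + 441 + 36\right) = 9855 + 481 = 10336$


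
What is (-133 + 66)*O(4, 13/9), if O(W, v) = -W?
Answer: 268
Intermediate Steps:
(-133 + 66)*O(4, 13/9) = (-133 + 66)*(-1*4) = -67*(-4) = 268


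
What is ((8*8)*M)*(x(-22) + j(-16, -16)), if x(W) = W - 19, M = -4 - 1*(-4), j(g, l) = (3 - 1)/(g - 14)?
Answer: 0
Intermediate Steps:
j(g, l) = 2/(-14 + g)
M = 0 (M = -4 + 4 = 0)
x(W) = -19 + W
((8*8)*M)*(x(-22) + j(-16, -16)) = ((8*8)*0)*((-19 - 22) + 2/(-14 - 16)) = (64*0)*(-41 + 2/(-30)) = 0*(-41 + 2*(-1/30)) = 0*(-41 - 1/15) = 0*(-616/15) = 0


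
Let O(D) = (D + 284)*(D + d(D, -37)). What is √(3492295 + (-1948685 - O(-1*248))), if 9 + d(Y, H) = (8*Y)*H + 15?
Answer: I*√1090366 ≈ 1044.2*I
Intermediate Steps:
d(Y, H) = 6 + 8*H*Y (d(Y, H) = -9 + ((8*Y)*H + 15) = -9 + (8*H*Y + 15) = -9 + (15 + 8*H*Y) = 6 + 8*H*Y)
O(D) = (6 - 295*D)*(284 + D) (O(D) = (D + 284)*(D + (6 + 8*(-37)*D)) = (284 + D)*(D + (6 - 296*D)) = (284 + D)*(6 - 295*D) = (6 - 295*D)*(284 + D))
√(3492295 + (-1948685 - O(-1*248))) = √(3492295 + (-1948685 - (1704 - (-83774)*248 - 295*(-1*248)²))) = √(3492295 + (-1948685 - (1704 - 83774*(-248) - 295*(-248)²))) = √(3492295 + (-1948685 - (1704 + 20775952 - 295*61504))) = √(3492295 + (-1948685 - (1704 + 20775952 - 18143680))) = √(3492295 + (-1948685 - 1*2633976)) = √(3492295 + (-1948685 - 2633976)) = √(3492295 - 4582661) = √(-1090366) = I*√1090366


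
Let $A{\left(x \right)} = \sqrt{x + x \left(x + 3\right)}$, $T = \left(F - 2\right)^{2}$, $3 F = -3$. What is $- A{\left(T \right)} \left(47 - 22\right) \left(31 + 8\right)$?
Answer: $- 2925 \sqrt{13} \approx -10546.0$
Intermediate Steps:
$F = -1$ ($F = \frac{1}{3} \left(-3\right) = -1$)
$T = 9$ ($T = \left(-1 - 2\right)^{2} = \left(-3\right)^{2} = 9$)
$A{\left(x \right)} = \sqrt{x + x \left(3 + x\right)}$
$- A{\left(T \right)} \left(47 - 22\right) \left(31 + 8\right) = - \sqrt{9 \left(4 + 9\right)} \left(47 - 22\right) \left(31 + 8\right) = - \sqrt{9 \cdot 13} \cdot 25 \cdot 39 = - \sqrt{117} \cdot 975 = - 3 \sqrt{13} \cdot 975 = - 2925 \sqrt{13}$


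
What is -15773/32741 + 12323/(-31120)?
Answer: -894323103/1018899920 ≈ -0.87773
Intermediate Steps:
-15773/32741 + 12323/(-31120) = -15773*1/32741 + 12323*(-1/31120) = -15773/32741 - 12323/31120 = -894323103/1018899920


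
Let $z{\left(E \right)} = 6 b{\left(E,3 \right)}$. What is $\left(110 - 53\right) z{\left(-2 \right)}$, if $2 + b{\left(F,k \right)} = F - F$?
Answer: $-684$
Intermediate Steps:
$b{\left(F,k \right)} = -2$ ($b{\left(F,k \right)} = -2 + \left(F - F\right) = -2 + 0 = -2$)
$z{\left(E \right)} = -12$ ($z{\left(E \right)} = 6 \left(-2\right) = -12$)
$\left(110 - 53\right) z{\left(-2 \right)} = \left(110 - 53\right) \left(-12\right) = 57 \left(-12\right) = -684$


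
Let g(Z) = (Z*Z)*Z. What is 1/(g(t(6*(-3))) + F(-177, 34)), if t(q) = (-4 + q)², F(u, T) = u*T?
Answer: 1/113373886 ≈ 8.8204e-9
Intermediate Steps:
F(u, T) = T*u
g(Z) = Z³ (g(Z) = Z²*Z = Z³)
1/(g(t(6*(-3))) + F(-177, 34)) = 1/(((-4 + 6*(-3))²)³ + 34*(-177)) = 1/(((-4 - 18)²)³ - 6018) = 1/(((-22)²)³ - 6018) = 1/(484³ - 6018) = 1/(113379904 - 6018) = 1/113373886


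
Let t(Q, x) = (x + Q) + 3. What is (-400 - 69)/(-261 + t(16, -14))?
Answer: 469/256 ≈ 1.8320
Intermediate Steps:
t(Q, x) = 3 + Q + x (t(Q, x) = (Q + x) + 3 = 3 + Q + x)
(-400 - 69)/(-261 + t(16, -14)) = (-400 - 69)/(-261 + (3 + 16 - 14)) = -469/(-261 + 5) = -469/(-256) = -469*(-1/256) = 469/256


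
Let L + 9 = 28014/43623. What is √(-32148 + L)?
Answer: I*√6799162195059/14541 ≈ 179.32*I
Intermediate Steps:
L = -121531/14541 (L = -9 + 28014/43623 = -9 + 28014*(1/43623) = -9 + 9338/14541 = -121531/14541 ≈ -8.3578)
√(-32148 + L) = √(-32148 - 121531/14541) = √(-467585599/14541) = I*√6799162195059/14541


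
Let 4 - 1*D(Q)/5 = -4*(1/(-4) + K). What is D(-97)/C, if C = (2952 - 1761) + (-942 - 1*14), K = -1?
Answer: -1/47 ≈ -0.021277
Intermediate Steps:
D(Q) = -5 (D(Q) = 20 - (-20)*(1/(-4) - 1) = 20 - (-20)*(-¼ - 1) = 20 - (-20)*(-5)/4 = 20 - 5*5 = 20 - 25 = -5)
C = 235 (C = 1191 + (-942 - 14) = 1191 - 956 = 235)
D(-97)/C = -5/235 = -5*1/235 = -1/47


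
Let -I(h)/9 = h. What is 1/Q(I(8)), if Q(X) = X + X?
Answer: -1/144 ≈ -0.0069444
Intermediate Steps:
I(h) = -9*h
Q(X) = 2*X
1/Q(I(8)) = 1/(2*(-9*8)) = 1/(2*(-72)) = 1/(-144) = -1/144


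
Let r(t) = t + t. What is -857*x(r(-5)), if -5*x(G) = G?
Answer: -1714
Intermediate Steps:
r(t) = 2*t
x(G) = -G/5
-857*x(r(-5)) = -(-857)*2*(-5)/5 = -(-857)*(-10)/5 = -857*2 = -1714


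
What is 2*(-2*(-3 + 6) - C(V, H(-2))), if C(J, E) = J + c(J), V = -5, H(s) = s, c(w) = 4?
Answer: -10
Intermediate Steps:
C(J, E) = 4 + J (C(J, E) = J + 4 = 4 + J)
2*(-2*(-3 + 6) - C(V, H(-2))) = 2*(-2*(-3 + 6) - (4 - 5)) = 2*(-2*3 - 1*(-1)) = 2*(-6 + 1) = 2*(-5) = -10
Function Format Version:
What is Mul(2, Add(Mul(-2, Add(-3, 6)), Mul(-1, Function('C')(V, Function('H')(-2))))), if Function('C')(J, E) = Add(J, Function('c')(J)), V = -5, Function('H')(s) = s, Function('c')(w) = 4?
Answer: -10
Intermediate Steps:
Function('C')(J, E) = Add(4, J) (Function('C')(J, E) = Add(J, 4) = Add(4, J))
Mul(2, Add(Mul(-2, Add(-3, 6)), Mul(-1, Function('C')(V, Function('H')(-2))))) = Mul(2, Add(Mul(-2, Add(-3, 6)), Mul(-1, Add(4, -5)))) = Mul(2, Add(Mul(-2, 3), Mul(-1, -1))) = Mul(2, Add(-6, 1)) = Mul(2, -5) = -10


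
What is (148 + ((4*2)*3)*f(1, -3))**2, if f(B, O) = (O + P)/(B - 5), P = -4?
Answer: 36100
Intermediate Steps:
f(B, O) = (-4 + O)/(-5 + B) (f(B, O) = (O - 4)/(B - 5) = (-4 + O)/(-5 + B))
(148 + ((4*2)*3)*f(1, -3))**2 = (148 + ((4*2)*3)*((-4 - 3)/(-5 + 1)))**2 = (148 + (8*3)*(-7/(-4)))**2 = (148 + 24*(-1/4*(-7)))**2 = (148 + 24*(7/4))**2 = (148 + 42)**2 = 190**2 = 36100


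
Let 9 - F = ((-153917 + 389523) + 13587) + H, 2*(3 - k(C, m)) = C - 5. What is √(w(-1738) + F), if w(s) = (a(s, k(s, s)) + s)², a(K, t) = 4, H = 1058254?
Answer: √1699318 ≈ 1303.6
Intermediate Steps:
k(C, m) = 11/2 - C/2 (k(C, m) = 3 - (C - 5)/2 = 3 - (-5 + C)/2 = 3 + (5/2 - C/2) = 11/2 - C/2)
F = -1307438 (F = 9 - (((-153917 + 389523) + 13587) + 1058254) = 9 - ((235606 + 13587) + 1058254) = 9 - (249193 + 1058254) = 9 - 1*1307447 = 9 - 1307447 = -1307438)
w(s) = (4 + s)²
√(w(-1738) + F) = √((4 - 1738)² - 1307438) = √((-1734)² - 1307438) = √(3006756 - 1307438) = √1699318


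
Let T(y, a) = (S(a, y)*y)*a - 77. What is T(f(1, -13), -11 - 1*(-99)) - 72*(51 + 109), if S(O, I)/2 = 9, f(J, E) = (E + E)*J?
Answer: -52781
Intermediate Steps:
f(J, E) = 2*E*J (f(J, E) = (2*E)*J = 2*E*J)
S(O, I) = 18 (S(O, I) = 2*9 = 18)
T(y, a) = -77 + 18*a*y (T(y, a) = (18*y)*a - 77 = 18*a*y - 77 = -77 + 18*a*y)
T(f(1, -13), -11 - 1*(-99)) - 72*(51 + 109) = (-77 + 18*(-11 - 1*(-99))*(2*(-13)*1)) - 72*(51 + 109) = (-77 + 18*(-11 + 99)*(-26)) - 72*160 = (-77 + 18*88*(-26)) - 1*11520 = (-77 - 41184) - 11520 = -41261 - 11520 = -52781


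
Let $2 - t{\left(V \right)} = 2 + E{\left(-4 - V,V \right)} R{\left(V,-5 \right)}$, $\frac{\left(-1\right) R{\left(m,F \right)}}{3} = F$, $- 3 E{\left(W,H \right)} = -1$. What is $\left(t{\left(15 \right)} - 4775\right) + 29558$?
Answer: $24778$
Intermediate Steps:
$E{\left(W,H \right)} = \frac{1}{3}$ ($E{\left(W,H \right)} = \left(- \frac{1}{3}\right) \left(-1\right) = \frac{1}{3}$)
$R{\left(m,F \right)} = - 3 F$
$t{\left(V \right)} = -5$ ($t{\left(V \right)} = 2 - \left(2 + \frac{\left(-3\right) \left(-5\right)}{3}\right) = 2 - \left(2 + \frac{1}{3} \cdot 15\right) = 2 - \left(2 + 5\right) = 2 - 7 = -5$)
$\left(t{\left(15 \right)} - 4775\right) + 29558 = \left(-5 - 4775\right) + 29558 = -4780 + 29558 = 24778$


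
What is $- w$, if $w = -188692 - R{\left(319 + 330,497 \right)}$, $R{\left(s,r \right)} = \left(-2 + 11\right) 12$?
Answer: $188800$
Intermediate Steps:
$R{\left(s,r \right)} = 108$ ($R{\left(s,r \right)} = 9 \cdot 12 = 108$)
$w = -188800$ ($w = -188692 - 108 = -188800$)
$- w = \left(-1\right) \left(-188800\right) = 188800$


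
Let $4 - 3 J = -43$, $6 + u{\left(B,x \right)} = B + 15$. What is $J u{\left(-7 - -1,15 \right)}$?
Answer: $47$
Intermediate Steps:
$u{\left(B,x \right)} = 9 + B$ ($u{\left(B,x \right)} = -6 + \left(B + 15\right) = -6 + \left(15 + B\right) = 9 + B$)
$J = \frac{47}{3}$ ($J = \frac{4}{3} - - \frac{43}{3} = \frac{4}{3} + \frac{43}{3} = \frac{47}{3} \approx 15.667$)
$J u{\left(-7 - -1,15 \right)} = \frac{47 \left(9 - 6\right)}{3} = \frac{47}{3} \cdot 3 = 47$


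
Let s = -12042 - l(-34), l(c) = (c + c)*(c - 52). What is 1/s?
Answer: -1/17890 ≈ -5.5897e-5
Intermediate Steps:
l(c) = 2*c*(-52 + c) (l(c) = (2*c)*(-52 + c) = 2*c*(-52 + c))
s = -17890 (s = -12042 - 2*(-34)*(-52 - 34) = -12042 - 2*(-34)*(-86) = -12042 - 1*5848 = -12042 - 5848 = -17890)
1/s = 1/(-17890) = -1/17890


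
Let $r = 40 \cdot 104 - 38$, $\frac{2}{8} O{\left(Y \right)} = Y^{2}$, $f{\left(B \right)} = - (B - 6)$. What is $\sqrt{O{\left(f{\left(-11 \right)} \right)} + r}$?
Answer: $\sqrt{5278} \approx 72.65$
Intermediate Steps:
$f{\left(B \right)} = 6 - B$ ($f{\left(B \right)} = - (-6 + B) = 6 - B$)
$O{\left(Y \right)} = 4 Y^{2}$
$r = 4122$ ($r = 4160 - 38 = 4122$)
$\sqrt{O{\left(f{\left(-11 \right)} \right)} + r} = \sqrt{4 \left(6 - -11\right)^{2} + 4122} = \sqrt{4 \left(6 + 11\right)^{2} + 4122} = \sqrt{4 \cdot 17^{2} + 4122} = \sqrt{4 \cdot 289 + 4122} = \sqrt{1156 + 4122} = \sqrt{5278}$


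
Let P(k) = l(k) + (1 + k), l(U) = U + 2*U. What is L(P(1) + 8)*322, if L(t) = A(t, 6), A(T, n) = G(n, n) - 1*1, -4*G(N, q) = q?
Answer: -805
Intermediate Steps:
l(U) = 3*U
G(N, q) = -q/4
P(k) = 1 + 4*k (P(k) = 3*k + (1 + k) = 1 + 4*k)
A(T, n) = -1 - n/4 (A(T, n) = -n/4 - 1*1 = -n/4 - 1 = -1 - n/4)
L(t) = -5/2 (L(t) = -1 - 1/4*6 = -1 - 3/2 = -5/2)
L(P(1) + 8)*322 = -5/2*322 = -805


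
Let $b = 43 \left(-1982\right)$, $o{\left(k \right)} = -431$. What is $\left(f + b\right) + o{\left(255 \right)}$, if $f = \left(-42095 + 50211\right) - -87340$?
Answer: $9799$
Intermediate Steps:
$f = 95456$ ($f = 8116 + 87340 = 95456$)
$b = -85226$
$\left(f + b\right) + o{\left(255 \right)} = \left(95456 - 85226\right) - 431 = 10230 - 431 = 9799$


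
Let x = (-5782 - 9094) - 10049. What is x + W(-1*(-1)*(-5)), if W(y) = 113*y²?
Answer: -22100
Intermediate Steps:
x = -24925 (x = -14876 - 10049 = -24925)
x + W(-1*(-1)*(-5)) = -24925 + 113*(-1*(-1)*(-5))² = -24925 + 113*(1*(-5))² = -24925 + 113*(-5)² = -24925 + 113*25 = -24925 + 2825 = -22100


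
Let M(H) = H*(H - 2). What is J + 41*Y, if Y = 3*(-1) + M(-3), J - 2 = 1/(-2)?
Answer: 987/2 ≈ 493.50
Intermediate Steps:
M(H) = H*(-2 + H)
J = 3/2 (J = 2 + 1/(-2) = 2 - ½ = 3/2 ≈ 1.5000)
Y = 12 (Y = 3*(-1) - 3*(-2 - 3) = -3 - 3*(-5) = -3 + 15 = 12)
J + 41*Y = 3/2 + 41*12 = 3/2 + 492 = 987/2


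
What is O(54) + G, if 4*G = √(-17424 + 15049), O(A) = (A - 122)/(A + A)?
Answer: -17/27 + 5*I*√95/4 ≈ -0.62963 + 12.183*I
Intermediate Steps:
O(A) = (-122 + A)/(2*A) (O(A) = (-122 + A)/((2*A)) = (-122 + A)*(1/(2*A)) = (-122 + A)/(2*A))
G = 5*I*√95/4 (G = √(-17424 + 15049)/4 = √(-2375)/4 = (5*I*√95)/4 = 5*I*√95/4 ≈ 12.183*I)
O(54) + G = (½)*(-122 + 54)/54 + 5*I*√95/4 = (½)*(1/54)*(-68) + 5*I*√95/4 = -17/27 + 5*I*√95/4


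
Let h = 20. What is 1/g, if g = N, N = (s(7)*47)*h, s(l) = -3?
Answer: -1/2820 ≈ -0.00035461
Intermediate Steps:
N = -2820 (N = -3*47*20 = -141*20 = -2820)
g = -2820
1/g = 1/(-2820) = -1/2820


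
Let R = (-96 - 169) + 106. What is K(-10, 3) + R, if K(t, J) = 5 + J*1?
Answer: -151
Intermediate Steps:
R = -159 (R = -265 + 106 = -159)
K(t, J) = 5 + J
K(-10, 3) + R = (5 + 3) - 159 = 8 - 159 = -151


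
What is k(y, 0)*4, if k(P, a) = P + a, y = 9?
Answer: 36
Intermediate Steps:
k(y, 0)*4 = (9 + 0)*4 = 9*4 = 36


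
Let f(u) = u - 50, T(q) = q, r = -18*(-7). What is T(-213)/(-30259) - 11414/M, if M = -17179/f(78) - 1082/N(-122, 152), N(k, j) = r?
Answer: 87068202027/4743854725 ≈ 18.354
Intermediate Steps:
r = 126
N(k, j) = 126
f(u) = -50 + u
M = -156775/252 (M = -17179/(-50 + 78) - 1082/126 = -17179/28 - 1082*1/126 = -17179*1/28 - 541/63 = -17179/28 - 541/63 = -156775/252 ≈ -622.12)
T(-213)/(-30259) - 11414/M = -213/(-30259) - 11414/(-156775/252) = -213*(-1/30259) - 11414*(-252/156775) = 213/30259 + 2876328/156775 = 87068202027/4743854725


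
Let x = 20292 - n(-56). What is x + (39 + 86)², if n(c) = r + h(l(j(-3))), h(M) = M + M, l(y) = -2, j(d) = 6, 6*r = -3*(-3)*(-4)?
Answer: 35927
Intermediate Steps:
r = -6 (r = (-3*(-3)*(-4))/6 = (9*(-4))/6 = (⅙)*(-36) = -6)
h(M) = 2*M
n(c) = -10 (n(c) = -6 + 2*(-2) = -6 - 4 = -10)
x = 20302 (x = 20292 - 1*(-10) = 20292 + 10 = 20302)
x + (39 + 86)² = 20302 + (39 + 86)² = 20302 + 125² = 20302 + 15625 = 35927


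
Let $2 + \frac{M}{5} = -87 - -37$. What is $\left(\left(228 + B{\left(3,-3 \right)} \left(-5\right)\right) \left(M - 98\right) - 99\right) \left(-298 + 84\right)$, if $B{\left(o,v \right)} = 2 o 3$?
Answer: $10593642$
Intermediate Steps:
$B{\left(o,v \right)} = 6 o$
$M = -260$ ($M = -10 + 5 \left(-87 - -37\right) = -10 + 5 \left(-87 + 37\right) = -10 + 5 \left(-50\right) = -10 - 250 = -260$)
$\left(\left(228 + B{\left(3,-3 \right)} \left(-5\right)\right) \left(M - 98\right) - 99\right) \left(-298 + 84\right) = \left(\left(228 + 6 \cdot 3 \left(-5\right)\right) \left(-260 - 98\right) - 99\right) \left(-298 + 84\right) = \left(\left(228 + 18 \left(-5\right)\right) \left(-358\right) - 99\right) \left(-214\right) = \left(\left(228 - 90\right) \left(-358\right) - 99\right) \left(-214\right) = \left(138 \left(-358\right) - 99\right) \left(-214\right) = \left(-49404 - 99\right) \left(-214\right) = \left(-49503\right) \left(-214\right) = 10593642$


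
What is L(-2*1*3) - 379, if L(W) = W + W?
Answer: -391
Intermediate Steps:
L(W) = 2*W
L(-2*1*3) - 379 = 2*(-2*1*3) - 379 = 2*(-2*3) - 379 = 2*(-6) - 379 = -12 - 379 = -391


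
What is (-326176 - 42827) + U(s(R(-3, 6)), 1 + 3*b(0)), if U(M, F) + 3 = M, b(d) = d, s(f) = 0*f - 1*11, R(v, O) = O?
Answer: -369017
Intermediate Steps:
s(f) = -11 (s(f) = 0 - 11 = -11)
U(M, F) = -3 + M
(-326176 - 42827) + U(s(R(-3, 6)), 1 + 3*b(0)) = (-326176 - 42827) + (-3 - 11) = -369003 - 14 = -369017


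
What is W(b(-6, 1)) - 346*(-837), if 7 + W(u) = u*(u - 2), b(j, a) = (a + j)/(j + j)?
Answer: 41701585/144 ≈ 2.8959e+5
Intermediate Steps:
b(j, a) = (a + j)/(2*j) (b(j, a) = (a + j)/((2*j)) = (a + j)*(1/(2*j)) = (a + j)/(2*j))
W(u) = -7 + u*(-2 + u) (W(u) = -7 + u*(u - 2) = -7 + u*(-2 + u))
W(b(-6, 1)) - 346*(-837) = (-7 + ((1/2)*(1 - 6)/(-6))**2 - (1 - 6)/(-6)) - 346*(-837) = (-7 + ((1/2)*(-1/6)*(-5))**2 - (-1)*(-5)/6) + 289602 = (-7 + (5/12)**2 - 2*5/12) + 289602 = (-7 + 25/144 - 5/6) + 289602 = -1103/144 + 289602 = 41701585/144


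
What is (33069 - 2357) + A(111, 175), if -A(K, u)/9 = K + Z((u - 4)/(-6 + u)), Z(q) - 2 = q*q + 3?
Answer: 847084579/28561 ≈ 29659.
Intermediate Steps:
Z(q) = 5 + q² (Z(q) = 2 + (q*q + 3) = 2 + (q² + 3) = 2 + (3 + q²) = 5 + q²)
A(K, u) = -45 - 9*K - 9*(-4 + u)²/(-6 + u)² (A(K, u) = -9*(K + (5 + ((u - 4)/(-6 + u))²)) = -9*(K + (5 + ((-4 + u)/(-6 + u))²)) = -9*(K + (5 + (-4 + u)²/(-6 + u)²)) = -9*(5 + K + (-4 + u)²/(-6 + u)²) = -45 - 9*K - 9*(-4 + u)²/(-6 + u)²)
(33069 - 2357) + A(111, 175) = (33069 - 2357) + (-45 - 9*111 - 9*(-4 + 175)²/(-6 + 175)²) = 30712 + (-45 - 999 - 9*171²/169²) = 30712 + (-45 - 999 - 9*1/28561*29241) = 30712 + (-45 - 999 - 263169/28561) = 30712 - 30080853/28561 = 847084579/28561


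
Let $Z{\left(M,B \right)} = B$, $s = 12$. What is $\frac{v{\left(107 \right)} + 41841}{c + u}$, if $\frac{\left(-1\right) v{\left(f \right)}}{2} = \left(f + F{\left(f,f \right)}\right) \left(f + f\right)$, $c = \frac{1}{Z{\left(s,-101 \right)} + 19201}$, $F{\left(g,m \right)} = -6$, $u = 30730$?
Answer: $- \frac{26491700}{586943001} \approx -0.045135$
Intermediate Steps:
$c = \frac{1}{19100}$ ($c = \frac{1}{-101 + 19201} = \frac{1}{19100} \approx 5.2356 \cdot 10^{-5}$)
$v{\left(f \right)} = - 4 f \left(-6 + f\right)$ ($v{\left(f \right)} = - 2 \left(f - 6\right) \left(f + f\right) = - 2 \left(-6 + f\right) 2 f = - 2 \cdot 2 f \left(-6 + f\right) = - 4 f \left(-6 + f\right)$)
$\frac{v{\left(107 \right)} + 41841}{c + u} = \frac{4 \cdot 107 \left(6 - 107\right) + 41841}{\frac{1}{19100} + 30730} = \frac{4 \cdot 107 \left(6 - 107\right) + 41841}{\frac{586943001}{19100}} = \left(4 \cdot 107 \left(-101\right) + 41841\right) \frac{19100}{586943001} = \left(-43228 + 41841\right) \frac{19100}{586943001} = \left(-1387\right) \frac{19100}{586943001} = - \frac{26491700}{586943001}$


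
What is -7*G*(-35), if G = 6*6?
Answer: 8820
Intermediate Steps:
G = 36
-7*G*(-35) = -7*36*(-35) = -252*(-35) = 8820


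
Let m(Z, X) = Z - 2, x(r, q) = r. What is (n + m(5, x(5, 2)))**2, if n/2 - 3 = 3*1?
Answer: 225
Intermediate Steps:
m(Z, X) = -2 + Z
n = 12 (n = 6 + 2*(3*1) = 6 + 2*3 = 6 + 6 = 12)
(n + m(5, x(5, 2)))**2 = (12 + (-2 + 5))**2 = (12 + 3)**2 = 15**2 = 225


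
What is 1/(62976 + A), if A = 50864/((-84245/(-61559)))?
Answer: 84245/8436550096 ≈ 9.9857e-6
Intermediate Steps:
A = 3131136976/84245 (A = 50864/((-84245*(-1/61559))) = 50864/(84245/61559) = 50864*(61559/84245) = 3131136976/84245 ≈ 37167.)
1/(62976 + A) = 1/(62976 + 3131136976/84245) = 1/(8436550096/84245) = 84245/8436550096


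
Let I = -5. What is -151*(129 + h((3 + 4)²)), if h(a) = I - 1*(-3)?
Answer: -19177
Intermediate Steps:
h(a) = -2 (h(a) = -5 - 1*(-3) = -5 + 3 = -2)
-151*(129 + h((3 + 4)²)) = -151*(129 - 2) = -151*127 = -19177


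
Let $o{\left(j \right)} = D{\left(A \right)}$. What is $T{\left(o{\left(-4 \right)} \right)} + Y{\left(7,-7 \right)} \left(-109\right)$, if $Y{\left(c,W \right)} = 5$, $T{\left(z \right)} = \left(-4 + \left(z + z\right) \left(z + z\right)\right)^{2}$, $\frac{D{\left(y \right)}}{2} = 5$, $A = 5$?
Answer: $156271$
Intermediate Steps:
$D{\left(y \right)} = 10$ ($D{\left(y \right)} = 2 \cdot 5 = 10$)
$o{\left(j \right)} = 10$
$T{\left(z \right)} = \left(-4 + 4 z^{2}\right)^{2}$ ($T{\left(z \right)} = \left(-4 + 2 z 2 z\right)^{2} = \left(-4 + 4 z^{2}\right)^{2}$)
$T{\left(o{\left(-4 \right)} \right)} + Y{\left(7,-7 \right)} \left(-109\right) = 16 \left(-1 + 10^{2}\right)^{2} + 5 \left(-109\right) = 16 \left(-1 + 100\right)^{2} - 545 = 16 \cdot 99^{2} - 545 = 16 \cdot 9801 - 545 = 156816 - 545 = 156271$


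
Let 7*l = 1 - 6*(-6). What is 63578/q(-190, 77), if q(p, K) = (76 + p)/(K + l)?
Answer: -6103488/133 ≈ -45891.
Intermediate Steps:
l = 37/7 (l = (1 - 6*(-6))/7 = (1 + 36)/7 = (⅐)*37 = 37/7 ≈ 5.2857)
q(p, K) = (76 + p)/(37/7 + K) (q(p, K) = (76 + p)/(K + 37/7) = (76 + p)/(37/7 + K))
63578/q(-190, 77) = 63578/((7*(76 - 190)/(37 + 7*77))) = 63578/((7*(-114)/(37 + 539))) = 63578/((7*(-114)/576)) = 63578/((7*(1/576)*(-114))) = 63578/(-133/96) = 63578*(-96/133) = -6103488/133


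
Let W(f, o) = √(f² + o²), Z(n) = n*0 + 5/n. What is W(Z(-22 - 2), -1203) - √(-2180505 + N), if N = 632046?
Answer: √833592409/24 - 3*I*√172051 ≈ 1203.0 - 1244.4*I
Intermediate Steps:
Z(n) = 5/n (Z(n) = 0 + 5/n = 5/n)
W(Z(-22 - 2), -1203) - √(-2180505 + N) = √((5/(-22 - 2))² + (-1203)²) - √(-2180505 + 632046) = √((5/(-24))² + 1447209) - √(-1548459) = √((5*(-1/24))² + 1447209) - 3*I*√172051 = √((-5/24)² + 1447209) - 3*I*√172051 = √(25/576 + 1447209) - 3*I*√172051 = √(833592409/576) - 3*I*√172051 = √833592409/24 - 3*I*√172051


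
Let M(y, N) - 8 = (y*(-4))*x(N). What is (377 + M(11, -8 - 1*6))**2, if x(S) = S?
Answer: 1002001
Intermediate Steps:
M(y, N) = 8 - 4*N*y (M(y, N) = 8 + (y*(-4))*N = 8 + (-4*y)*N = 8 - 4*N*y)
(377 + M(11, -8 - 1*6))**2 = (377 + (8 - 4*(-8 - 1*6)*11))**2 = (377 + (8 - 4*(-8 - 6)*11))**2 = (377 + (8 - 4*(-14)*11))**2 = (377 + (8 + 616))**2 = (377 + 624)**2 = 1001**2 = 1002001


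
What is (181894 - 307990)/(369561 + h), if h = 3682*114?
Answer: -42032/263103 ≈ -0.15975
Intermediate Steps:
h = 419748
(181894 - 307990)/(369561 + h) = (181894 - 307990)/(369561 + 419748) = -126096/789309 = -126096*1/789309 = -42032/263103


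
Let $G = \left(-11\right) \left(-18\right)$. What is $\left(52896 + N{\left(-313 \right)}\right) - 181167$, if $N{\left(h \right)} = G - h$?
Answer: $-127760$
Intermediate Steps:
$G = 198$
$N{\left(h \right)} = 198 - h$
$\left(52896 + N{\left(-313 \right)}\right) - 181167 = \left(52896 + \left(198 - -313\right)\right) - 181167 = \left(52896 + \left(198 + 313\right)\right) - 181167 = \left(52896 + 511\right) - 181167 = 53407 - 181167 = -127760$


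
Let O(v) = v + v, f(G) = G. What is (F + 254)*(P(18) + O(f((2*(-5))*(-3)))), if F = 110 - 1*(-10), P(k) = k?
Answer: 29172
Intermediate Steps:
O(v) = 2*v
F = 120 (F = 110 + 10 = 120)
(F + 254)*(P(18) + O(f((2*(-5))*(-3)))) = (120 + 254)*(18 + 2*((2*(-5))*(-3))) = 374*(18 + 2*(-10*(-3))) = 374*(18 + 2*30) = 374*(18 + 60) = 374*78 = 29172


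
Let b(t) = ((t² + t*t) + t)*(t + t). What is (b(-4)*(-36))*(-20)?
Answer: -161280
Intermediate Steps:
b(t) = 2*t*(t + 2*t²) (b(t) = ((t² + t²) + t)*(2*t) = (2*t² + t)*(2*t) = (t + 2*t²)*(2*t) = 2*t*(t + 2*t²))
(b(-4)*(-36))*(-20) = (((-4)²*(2 + 4*(-4)))*(-36))*(-20) = ((16*(2 - 16))*(-36))*(-20) = ((16*(-14))*(-36))*(-20) = -224*(-36)*(-20) = 8064*(-20) = -161280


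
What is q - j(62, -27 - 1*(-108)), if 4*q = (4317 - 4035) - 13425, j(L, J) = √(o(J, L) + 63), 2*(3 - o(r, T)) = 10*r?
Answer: -13143/4 - I*√339 ≈ -3285.8 - 18.412*I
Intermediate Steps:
o(r, T) = 3 - 5*r
j(L, J) = √(66 - 5*J) (j(L, J) = √((3 - 5*J) + 63) = √(66 - 5*J))
q = -13143/4 (q = ((4317 - 4035) - 13425)/4 = (282 - 13425)/4 = (¼)*(-13143) = -13143/4 ≈ -3285.8)
q - j(62, -27 - 1*(-108)) = -13143/4 - √(66 - 5*(-27 - 1*(-108))) = -13143/4 - √(66 - 5*(-27 + 108)) = -13143/4 - √(66 - 5*81) = -13143/4 - √(66 - 405) = -13143/4 - √(-339) = -13143/4 - I*√339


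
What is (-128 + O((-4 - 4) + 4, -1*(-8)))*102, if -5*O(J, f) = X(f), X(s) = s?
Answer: -66096/5 ≈ -13219.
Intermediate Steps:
O(J, f) = -f/5
(-128 + O((-4 - 4) + 4, -1*(-8)))*102 = (-128 - (-1)*(-8)/5)*102 = (-128 - ⅕*8)*102 = (-128 - 8/5)*102 = -648/5*102 = -66096/5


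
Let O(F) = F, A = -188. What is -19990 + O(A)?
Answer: -20178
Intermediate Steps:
-19990 + O(A) = -19990 - 188 = -20178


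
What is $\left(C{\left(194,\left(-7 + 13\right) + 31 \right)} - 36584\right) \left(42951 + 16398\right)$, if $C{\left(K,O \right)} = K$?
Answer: $-2159710110$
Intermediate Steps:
$\left(C{\left(194,\left(-7 + 13\right) + 31 \right)} - 36584\right) \left(42951 + 16398\right) = \left(194 - 36584\right) \left(42951 + 16398\right) = \left(-36390\right) 59349 = -2159710110$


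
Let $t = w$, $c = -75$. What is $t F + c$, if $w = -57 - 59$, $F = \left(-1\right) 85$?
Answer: $9785$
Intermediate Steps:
$F = -85$
$w = -116$
$t = -116$
$t F + c = \left(-116\right) \left(-85\right) - 75 = 9860 - 75 = 9785$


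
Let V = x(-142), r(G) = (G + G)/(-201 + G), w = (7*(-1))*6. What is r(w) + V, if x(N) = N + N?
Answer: -22976/81 ≈ -283.65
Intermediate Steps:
w = -42 (w = -7*6 = -42)
r(G) = 2*G/(-201 + G) (r(G) = (2*G)/(-201 + G) = 2*G/(-201 + G))
x(N) = 2*N
V = -284 (V = 2*(-142) = -284)
r(w) + V = 2*(-42)/(-201 - 42) - 284 = 2*(-42)/(-243) - 284 = 2*(-42)*(-1/243) - 284 = 28/81 - 284 = -22976/81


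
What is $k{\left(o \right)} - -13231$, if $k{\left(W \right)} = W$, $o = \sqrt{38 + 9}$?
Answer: $13231 + \sqrt{47} \approx 13238.0$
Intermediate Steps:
$o = \sqrt{47} \approx 6.8557$
$k{\left(o \right)} - -13231 = \sqrt{47} - -13231 = \sqrt{47} + 13231 = 13231 + \sqrt{47}$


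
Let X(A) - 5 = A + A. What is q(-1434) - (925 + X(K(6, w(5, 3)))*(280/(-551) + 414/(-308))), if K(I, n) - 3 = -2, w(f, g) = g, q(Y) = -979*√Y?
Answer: -11055673/12122 - 979*I*√1434 ≈ -912.03 - 37073.0*I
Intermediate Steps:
K(I, n) = 1 (K(I, n) = 3 - 2 = 1)
X(A) = 5 + 2*A (X(A) = 5 + (A + A) = 5 + 2*A)
q(-1434) - (925 + X(K(6, w(5, 3)))*(280/(-551) + 414/(-308))) = -979*I*√1434 - (925 + (5 + 2*1)*(280/(-551) + 414/(-308))) = -979*I*√1434 - (925 + (5 + 2)*(280*(-1/551) + 414*(-1/308))) = -979*I*√1434 - (925 + 7*(-280/551 - 207/154)) = -979*I*√1434 - (925 + 7*(-157177/84854)) = -979*I*√1434 - (925 - 157177/12122) = -979*I*√1434 - 1*11055673/12122 = -979*I*√1434 - 11055673/12122 = -11055673/12122 - 979*I*√1434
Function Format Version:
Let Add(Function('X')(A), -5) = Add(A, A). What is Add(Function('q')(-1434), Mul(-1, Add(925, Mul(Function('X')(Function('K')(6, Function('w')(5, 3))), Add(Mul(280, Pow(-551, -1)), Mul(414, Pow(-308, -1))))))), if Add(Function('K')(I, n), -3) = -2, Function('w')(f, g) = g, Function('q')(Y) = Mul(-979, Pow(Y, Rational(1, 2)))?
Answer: Add(Rational(-11055673, 12122), Mul(-979, I, Pow(1434, Rational(1, 2)))) ≈ Add(-912.03, Mul(-37073., I))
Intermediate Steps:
Function('K')(I, n) = 1 (Function('K')(I, n) = Add(3, -2) = 1)
Function('X')(A) = Add(5, Mul(2, A)) (Function('X')(A) = Add(5, Add(A, A)) = Add(5, Mul(2, A)))
Add(Function('q')(-1434), Mul(-1, Add(925, Mul(Function('X')(Function('K')(6, Function('w')(5, 3))), Add(Mul(280, Pow(-551, -1)), Mul(414, Pow(-308, -1))))))) = Add(Mul(-979, Pow(-1434, Rational(1, 2))), Mul(-1, Add(925, Mul(Add(5, Mul(2, 1)), Add(Mul(280, Pow(-551, -1)), Mul(414, Pow(-308, -1))))))) = Add(Mul(-979, Mul(I, Pow(1434, Rational(1, 2)))), Mul(-1, Add(925, Mul(Add(5, 2), Add(Mul(280, Rational(-1, 551)), Mul(414, Rational(-1, 308))))))) = Add(Mul(-979, I, Pow(1434, Rational(1, 2))), Mul(-1, Add(925, Mul(7, Add(Rational(-280, 551), Rational(-207, 154)))))) = Add(Mul(-979, I, Pow(1434, Rational(1, 2))), Mul(-1, Add(925, Mul(7, Rational(-157177, 84854))))) = Add(Mul(-979, I, Pow(1434, Rational(1, 2))), Mul(-1, Add(925, Rational(-157177, 12122)))) = Add(Mul(-979, I, Pow(1434, Rational(1, 2))), Mul(-1, Rational(11055673, 12122))) = Add(Mul(-979, I, Pow(1434, Rational(1, 2))), Rational(-11055673, 12122)) = Add(Rational(-11055673, 12122), Mul(-979, I, Pow(1434, Rational(1, 2))))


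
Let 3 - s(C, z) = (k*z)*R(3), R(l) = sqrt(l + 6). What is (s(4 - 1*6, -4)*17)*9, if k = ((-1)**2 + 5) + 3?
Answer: 16983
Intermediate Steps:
R(l) = sqrt(6 + l)
k = 9 (k = (1 + 5) + 3 = 6 + 3 = 9)
s(C, z) = 3 - 27*z (s(C, z) = 3 - 9*z*sqrt(6 + 3) = 3 - 9*z*sqrt(9) = 3 - 9*z*3 = 3 - 27*z)
(s(4 - 1*6, -4)*17)*9 = ((3 - 27*(-4))*17)*9 = ((3 + 108)*17)*9 = (111*17)*9 = 1887*9 = 16983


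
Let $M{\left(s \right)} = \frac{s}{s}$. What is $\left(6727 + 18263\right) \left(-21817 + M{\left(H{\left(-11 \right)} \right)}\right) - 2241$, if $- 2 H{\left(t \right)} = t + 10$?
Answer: $-545184081$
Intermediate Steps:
$H{\left(t \right)} = -5 - \frac{t}{2}$ ($H{\left(t \right)} = - \frac{t + 10}{2} = - \frac{10 + t}{2} = -5 - \frac{t}{2}$)
$M{\left(s \right)} = 1$
$\left(6727 + 18263\right) \left(-21817 + M{\left(H{\left(-11 \right)} \right)}\right) - 2241 = \left(6727 + 18263\right) \left(-21817 + 1\right) - 2241 = 24990 \left(-21816\right) - 2241 = -545181840 - 2241 = -545184081$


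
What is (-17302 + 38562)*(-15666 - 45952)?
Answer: -1309998680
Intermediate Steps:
(-17302 + 38562)*(-15666 - 45952) = 21260*(-61618) = -1309998680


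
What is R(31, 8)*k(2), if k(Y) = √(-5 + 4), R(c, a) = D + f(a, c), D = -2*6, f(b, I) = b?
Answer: -4*I ≈ -4.0*I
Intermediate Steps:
D = -12
R(c, a) = -12 + a
k(Y) = I (k(Y) = √(-1) = I)
R(31, 8)*k(2) = (-12 + 8)*I = -4*I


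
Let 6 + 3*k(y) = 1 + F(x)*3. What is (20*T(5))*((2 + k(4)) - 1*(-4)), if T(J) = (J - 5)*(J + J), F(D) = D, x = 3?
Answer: 0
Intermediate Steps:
T(J) = 2*J*(-5 + J) (T(J) = (-5 + J)*(2*J) = 2*J*(-5 + J))
k(y) = 4/3 (k(y) = -2 + (1 + 3*3)/3 = -2 + (1 + 9)/3 = -2 + (1/3)*10 = -2 + 10/3 = 4/3)
(20*T(5))*((2 + k(4)) - 1*(-4)) = (20*(2*5*(-5 + 5)))*((2 + 4/3) - 1*(-4)) = (20*(2*5*0))*(10/3 + 4) = (20*0)*(22/3) = 0*(22/3) = 0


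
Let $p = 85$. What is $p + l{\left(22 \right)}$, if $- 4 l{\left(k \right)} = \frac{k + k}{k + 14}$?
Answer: $\frac{3049}{36} \approx 84.694$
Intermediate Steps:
$l{\left(k \right)} = - \frac{k}{2 \left(14 + k\right)}$ ($l{\left(k \right)} = - \frac{\left(k + k\right) \frac{1}{k + 14}}{4} = - \frac{2 k \frac{1}{14 + k}}{4} = - \frac{k}{2 \left(14 + k\right)}$)
$p + l{\left(22 \right)} = 85 - \frac{22}{28 + 2 \cdot 22} = 85 - \frac{22}{28 + 44} = 85 - \frac{22}{72} = 85 - 22 \cdot \frac{1}{72} = 85 - \frac{11}{36} = \frac{3049}{36}$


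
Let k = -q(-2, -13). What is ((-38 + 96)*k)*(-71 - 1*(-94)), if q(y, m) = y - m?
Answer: -14674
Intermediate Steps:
k = -11 (k = -(-2 - 1*(-13)) = -(-2 + 13) = -1*11 = -11)
((-38 + 96)*k)*(-71 - 1*(-94)) = ((-38 + 96)*(-11))*(-71 - 1*(-94)) = (58*(-11))*(-71 + 94) = -638*23 = -14674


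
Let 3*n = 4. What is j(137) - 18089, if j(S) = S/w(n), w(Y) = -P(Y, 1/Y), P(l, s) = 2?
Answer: -36315/2 ≈ -18158.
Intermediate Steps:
n = 4/3 (n = (⅓)*4 = 4/3 ≈ 1.3333)
w(Y) = -2 (w(Y) = -1*2 = -2)
j(S) = -S/2 (j(S) = S/(-2) = S*(-½) = -S/2)
j(137) - 18089 = -½*137 - 18089 = -137/2 - 18089 = -36315/2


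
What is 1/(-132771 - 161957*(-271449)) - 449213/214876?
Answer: -8984666635639715/4297714509622968 ≈ -2.0906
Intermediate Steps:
1/(-132771 - 161957*(-271449)) - 449213/214876 = -1/271449/(-294728) - 449213*1/214876 = -1/294728*(-1/271449) - 449213/214876 = 1/80003620872 - 449213/214876 = -8984666635639715/4297714509622968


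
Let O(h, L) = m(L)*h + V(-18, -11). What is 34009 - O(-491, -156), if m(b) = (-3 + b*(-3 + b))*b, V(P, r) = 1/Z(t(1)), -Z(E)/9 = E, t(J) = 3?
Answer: -51289831448/27 ≈ -1.8996e+9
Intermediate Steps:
Z(E) = -9*E
V(P, r) = -1/27 (V(P, r) = 1/(-9*3) = 1/(-27) = -1/27)
m(b) = b*(-3 + b*(-3 + b))
O(h, L) = -1/27 + L*h*(-3 + L² - 3*L) (O(h, L) = (L*(-3 + L² - 3*L))*h - 1/27 = L*h*(-3 + L² - 3*L) - 1/27 = -1/27 + L*h*(-3 + L² - 3*L))
34009 - O(-491, -156) = 34009 - (-1/27 - 1*(-156)*(-491)*(3 - 1*(-156)² + 3*(-156))) = 34009 - (-1/27 - 1*(-156)*(-491)*(3 - 1*24336 - 468)) = 34009 - (-1/27 - 1*(-156)*(-491)*(3 - 24336 - 468)) = 34009 - (-1/27 - 1*(-156)*(-491)*(-24801)) = 34009 - (-1/27 + 1899657396) = 34009 - 1*51290749691/27 = 34009 - 51290749691/27 = -51289831448/27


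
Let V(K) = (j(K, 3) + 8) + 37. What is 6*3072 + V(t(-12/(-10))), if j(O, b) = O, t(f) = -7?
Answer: 18470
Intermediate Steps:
V(K) = 45 + K (V(K) = (K + 8) + 37 = (8 + K) + 37 = 45 + K)
6*3072 + V(t(-12/(-10))) = 6*3072 + (45 - 7) = 18432 + 38 = 18470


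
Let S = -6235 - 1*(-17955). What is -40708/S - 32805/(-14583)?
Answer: -17430847/14242730 ≈ -1.2238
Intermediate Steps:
S = 11720 (S = -6235 + 17955 = 11720)
-40708/S - 32805/(-14583) = -40708/11720 - 32805/(-14583) = -40708*1/11720 - 32805*(-1/14583) = -10177/2930 + 10935/4861 = -17430847/14242730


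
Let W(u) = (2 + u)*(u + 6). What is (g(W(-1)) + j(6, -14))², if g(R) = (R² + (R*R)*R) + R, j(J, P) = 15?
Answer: 28900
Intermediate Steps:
W(u) = (2 + u)*(6 + u)
g(R) = R + R² + R³ (g(R) = (R² + R²*R) + R = (R² + R³) + R = R + R² + R³)
(g(W(-1)) + j(6, -14))² = ((12 + (-1)² + 8*(-1))*(1 + (12 + (-1)² + 8*(-1)) + (12 + (-1)² + 8*(-1))²) + 15)² = ((12 + 1 - 8)*(1 + (12 + 1 - 8) + (12 + 1 - 8)²) + 15)² = (5*(1 + 5 + 5²) + 15)² = (5*(1 + 5 + 25) + 15)² = (5*31 + 15)² = (155 + 15)² = 170² = 28900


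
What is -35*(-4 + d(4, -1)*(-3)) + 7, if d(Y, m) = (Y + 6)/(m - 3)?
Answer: -231/2 ≈ -115.50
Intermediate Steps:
d(Y, m) = (6 + Y)/(-3 + m)
-35*(-4 + d(4, -1)*(-3)) + 7 = -35*(-4 + ((6 + 4)/(-3 - 1))*(-3)) + 7 = -35*(-4 + (10/(-4))*(-3)) + 7 = -35*(-4 - ¼*10*(-3)) + 7 = -35*(-4 - 5/2*(-3)) + 7 = -35*(-4 + 15/2) + 7 = -35*7/2 + 7 = -245/2 + 7 = -231/2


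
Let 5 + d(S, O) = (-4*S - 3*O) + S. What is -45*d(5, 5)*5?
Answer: 7875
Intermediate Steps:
d(S, O) = -5 - 3*O - 3*S (d(S, O) = -5 + ((-4*S - 3*O) + S) = -5 + (-3*O - 3*S) = -5 - 3*O - 3*S)
-45*d(5, 5)*5 = -45*(-5 - 3*5 - 3*5)*5 = -45*(-5 - 15 - 15)*5 = -45*(-35)*5 = 1575*5 = 7875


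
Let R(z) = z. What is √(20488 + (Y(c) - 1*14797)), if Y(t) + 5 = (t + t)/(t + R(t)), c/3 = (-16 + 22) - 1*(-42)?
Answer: 11*√47 ≈ 75.412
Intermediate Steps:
c = 144 (c = 3*((-16 + 22) - 1*(-42)) = 3*(6 + 42) = 3*48 = 144)
Y(t) = -4 (Y(t) = -5 + (t + t)/(t + t) = -5 + (2*t)/((2*t)) = -5 + (2*t)*(1/(2*t)) = -5 + 1 = -4)
√(20488 + (Y(c) - 1*14797)) = √(20488 + (-4 - 1*14797)) = √(20488 + (-4 - 14797)) = √(20488 - 14801) = √5687 = 11*√47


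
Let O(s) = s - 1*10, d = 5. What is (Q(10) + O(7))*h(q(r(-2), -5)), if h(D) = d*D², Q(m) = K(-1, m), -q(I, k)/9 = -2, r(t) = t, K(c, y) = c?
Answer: -6480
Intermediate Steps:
q(I, k) = 18 (q(I, k) = -9*(-2) = 18)
Q(m) = -1
O(s) = -10 + s (O(s) = s - 10 = -10 + s)
h(D) = 5*D²
(Q(10) + O(7))*h(q(r(-2), -5)) = (-1 + (-10 + 7))*(5*18²) = (-1 - 3)*(5*324) = -4*1620 = -6480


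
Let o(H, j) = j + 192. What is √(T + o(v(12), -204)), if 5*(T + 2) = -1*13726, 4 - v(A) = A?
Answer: 2*I*√17245/5 ≈ 52.528*I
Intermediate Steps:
v(A) = 4 - A
o(H, j) = 192 + j
T = -13736/5 (T = -2 + (-1*13726)/5 = -2 + (⅕)*(-13726) = -2 - 13726/5 = -13736/5 ≈ -2747.2)
√(T + o(v(12), -204)) = √(-13736/5 + (192 - 204)) = √(-13736/5 - 12) = √(-13796/5) = 2*I*√17245/5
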